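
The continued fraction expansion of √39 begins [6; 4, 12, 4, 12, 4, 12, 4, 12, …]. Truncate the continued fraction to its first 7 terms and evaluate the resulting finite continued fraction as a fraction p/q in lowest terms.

764394/122401

Collapse the nested fraction from the inside out:
Start with 12.
4 + 1/(12/1) = 4 + 1/12 = 49/12
12 + 1/(49/12) = 12 + 12/49 = 600/49
4 + 1/(600/49) = 4 + 49/600 = 2449/600
12 + 1/(2449/600) = 12 + 600/2449 = 29988/2449
4 + 1/(29988/2449) = 4 + 2449/29988 = 122401/29988
6 + 1/(122401/29988) = 6 + 29988/122401 = 764394/122401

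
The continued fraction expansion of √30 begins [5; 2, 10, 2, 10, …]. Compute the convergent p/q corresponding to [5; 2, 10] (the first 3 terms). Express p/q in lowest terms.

115/21

a_0 = 5: 5/1
a_1 = 2: 11/2
a_2 = 10: 115/21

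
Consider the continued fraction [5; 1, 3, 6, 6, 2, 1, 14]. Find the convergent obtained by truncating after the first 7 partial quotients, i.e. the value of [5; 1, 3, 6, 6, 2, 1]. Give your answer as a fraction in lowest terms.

2805/487

Use the convergent recurrence hₖ = aₖ·hₖ₋₁ + hₖ₋₂ (and likewise for the denominators kₖ):
a_0 = 5: 5/1
a_1 = 1: 6/1
a_2 = 3: 23/4
a_3 = 6: 144/25
a_4 = 6: 887/154
a_5 = 2: 1918/333
a_6 = 1: 2805/487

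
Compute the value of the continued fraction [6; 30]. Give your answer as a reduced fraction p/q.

181/30

Start with 30.
6 + 1/(30/1) = 6 + 1/30 = 181/30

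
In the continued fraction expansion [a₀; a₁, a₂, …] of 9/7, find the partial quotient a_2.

2

Run the Euclidean algorithm, recording each quotient:
9 ÷ 7 → quotient 1, remainder 2
7 ÷ 2 → quotient 3, remainder 1
2 ÷ 1 → quotient 2, remainder 0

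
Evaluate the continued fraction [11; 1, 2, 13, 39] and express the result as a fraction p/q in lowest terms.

Use the convergent recurrence hₖ = aₖ·hₖ₋₁ + hₖ₋₂ (and likewise for the denominators kₖ):
a_0 = 11: 11/1
a_1 = 1: 12/1
a_2 = 2: 35/3
a_3 = 13: 467/40
a_4 = 39: 18248/1563

18248/1563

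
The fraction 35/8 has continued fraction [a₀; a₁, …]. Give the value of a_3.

⌊35/8⌋ = 4, remainder 3
⌊8/3⌋ = 2, remainder 2
⌊3/2⌋ = 1, remainder 1
⌊2/1⌋ = 2, remainder 0

2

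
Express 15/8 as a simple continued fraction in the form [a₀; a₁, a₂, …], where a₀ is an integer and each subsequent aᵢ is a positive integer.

Repeatedly divide and take the remainder:
15 ÷ 8 → quotient 1, remainder 7
8 ÷ 7 → quotient 1, remainder 1
7 ÷ 1 → quotient 7, remainder 0

[1; 1, 7]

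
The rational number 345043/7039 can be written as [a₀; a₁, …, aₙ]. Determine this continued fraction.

[49; 53, 3, 14, 3]

Repeatedly divide and take the remainder:
345043 ÷ 7039 → quotient 49, remainder 132
7039 ÷ 132 → quotient 53, remainder 43
132 ÷ 43 → quotient 3, remainder 3
43 ÷ 3 → quotient 14, remainder 1
3 ÷ 1 → quotient 3, remainder 0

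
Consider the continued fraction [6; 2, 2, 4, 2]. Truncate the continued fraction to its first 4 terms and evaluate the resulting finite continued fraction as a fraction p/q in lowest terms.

141/22

Use the convergent recurrence hₖ = aₖ·hₖ₋₁ + hₖ₋₂ (and likewise for the denominators kₖ):
a_0 = 6: 6/1
a_1 = 2: 13/2
a_2 = 2: 32/5
a_3 = 4: 141/22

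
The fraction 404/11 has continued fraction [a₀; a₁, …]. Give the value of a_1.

1

⌊404/11⌋ = 36, remainder 8
⌊11/8⌋ = 1, remainder 3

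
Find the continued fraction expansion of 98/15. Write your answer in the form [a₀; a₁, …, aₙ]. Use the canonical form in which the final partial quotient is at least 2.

[6; 1, 1, 7]

Apply division with remainder until the remainder is 0:
98 = 6·15 + 8, so a_0 = 6
15 = 1·8 + 7, so a_1 = 1
8 = 1·7 + 1, so a_2 = 1
7 = 7·1 + 0, so a_3 = 7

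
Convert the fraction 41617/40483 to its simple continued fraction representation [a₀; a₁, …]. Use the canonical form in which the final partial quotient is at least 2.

41617 = 1·40483 + 1134, so a_0 = 1
40483 = 35·1134 + 793, so a_1 = 35
1134 = 1·793 + 341, so a_2 = 1
793 = 2·341 + 111, so a_3 = 2
341 = 3·111 + 8, so a_4 = 3
111 = 13·8 + 7, so a_5 = 13
8 = 1·7 + 1, so a_6 = 1
7 = 7·1 + 0, so a_7 = 7

[1; 35, 1, 2, 3, 13, 1, 7]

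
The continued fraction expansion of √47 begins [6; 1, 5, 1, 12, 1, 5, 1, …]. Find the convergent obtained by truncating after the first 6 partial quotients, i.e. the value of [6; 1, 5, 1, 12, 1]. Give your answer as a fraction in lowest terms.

a_0 = 6: 6/1
a_1 = 1: 7/1
a_2 = 5: 41/6
a_3 = 1: 48/7
a_4 = 12: 617/90
a_5 = 1: 665/97

665/97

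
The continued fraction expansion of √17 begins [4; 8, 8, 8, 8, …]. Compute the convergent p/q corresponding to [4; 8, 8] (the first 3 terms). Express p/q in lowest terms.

Work from the innermost term outward:
Start with 8.
8 + 1/(8/1) = 8 + 1/8 = 65/8
4 + 1/(65/8) = 4 + 8/65 = 268/65

268/65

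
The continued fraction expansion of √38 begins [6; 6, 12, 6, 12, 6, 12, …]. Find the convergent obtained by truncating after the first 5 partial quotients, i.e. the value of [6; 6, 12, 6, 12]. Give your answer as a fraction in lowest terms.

Start with 12.
6 + 1/(12/1) = 6 + 1/12 = 73/12
12 + 1/(73/12) = 12 + 12/73 = 888/73
6 + 1/(888/73) = 6 + 73/888 = 5401/888
6 + 1/(5401/888) = 6 + 888/5401 = 33294/5401

33294/5401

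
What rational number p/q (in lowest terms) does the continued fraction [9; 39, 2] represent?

713/79

Start with 2.
39 + 1/(2/1) = 39 + 1/2 = 79/2
9 + 1/(79/2) = 9 + 2/79 = 713/79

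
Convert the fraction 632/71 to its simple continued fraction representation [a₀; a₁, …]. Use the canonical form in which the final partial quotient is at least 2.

[8; 1, 9, 7]

Run the Euclidean algorithm, recording each quotient:
632 ÷ 71 → quotient 8, remainder 64
71 ÷ 64 → quotient 1, remainder 7
64 ÷ 7 → quotient 9, remainder 1
7 ÷ 1 → quotient 7, remainder 0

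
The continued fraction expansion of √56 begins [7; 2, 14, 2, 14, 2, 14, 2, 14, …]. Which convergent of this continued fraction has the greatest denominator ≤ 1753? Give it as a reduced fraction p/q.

List convergents until the denominator exceeds the bound:
a_0 = 7: 7/1  (≤ bound)
a_1 = 2: 15/2  (≤ bound)
a_2 = 14: 217/29  (≤ bound)
a_3 = 2: 449/60  (≤ bound)
a_4 = 14: 6503/869  (≤ bound)
a_5 = 2: 13455/1798  (> 1753, stop)

6503/869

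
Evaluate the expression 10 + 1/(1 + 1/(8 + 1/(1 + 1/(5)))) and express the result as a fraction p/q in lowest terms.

a_0 = 10: 10/1
a_1 = 1: 11/1
a_2 = 8: 98/9
a_3 = 1: 109/10
a_4 = 5: 643/59

643/59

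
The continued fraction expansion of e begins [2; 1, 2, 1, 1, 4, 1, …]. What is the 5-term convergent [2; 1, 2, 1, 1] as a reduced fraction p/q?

19/7

Collapse the nested fraction from the inside out:
Start with 1.
1 + 1/(1/1) = 1 + 1/1 = 2/1
2 + 1/(2/1) = 2 + 1/2 = 5/2
1 + 1/(5/2) = 1 + 2/5 = 7/5
2 + 1/(7/5) = 2 + 5/7 = 19/7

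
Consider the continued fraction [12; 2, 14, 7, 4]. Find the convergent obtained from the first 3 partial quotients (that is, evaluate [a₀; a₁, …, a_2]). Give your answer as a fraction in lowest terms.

362/29

a_0 = 12: 12/1
a_1 = 2: 25/2
a_2 = 14: 362/29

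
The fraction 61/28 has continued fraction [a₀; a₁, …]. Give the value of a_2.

Apply division with remainder until the remainder is 0:
⌊61/28⌋ = 2, remainder 5
⌊28/5⌋ = 5, remainder 3
⌊5/3⌋ = 1, remainder 2

1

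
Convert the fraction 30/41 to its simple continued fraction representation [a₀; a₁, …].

Apply division with remainder until the remainder is 0:
30 = 0·41 + 30, so a_0 = 0
41 = 1·30 + 11, so a_1 = 1
30 = 2·11 + 8, so a_2 = 2
11 = 1·8 + 3, so a_3 = 1
8 = 2·3 + 2, so a_4 = 2
3 = 1·2 + 1, so a_5 = 1
2 = 2·1 + 0, so a_6 = 2

[0; 1, 2, 1, 2, 1, 2]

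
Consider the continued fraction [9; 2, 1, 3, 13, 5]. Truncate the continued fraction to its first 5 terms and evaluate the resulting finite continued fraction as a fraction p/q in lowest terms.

Start with 13.
3 + 1/(13/1) = 3 + 1/13 = 40/13
1 + 1/(40/13) = 1 + 13/40 = 53/40
2 + 1/(53/40) = 2 + 40/53 = 146/53
9 + 1/(146/53) = 9 + 53/146 = 1367/146

1367/146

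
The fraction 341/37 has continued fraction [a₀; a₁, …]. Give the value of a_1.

341 ÷ 37 → quotient 9, remainder 8
37 ÷ 8 → quotient 4, remainder 5

4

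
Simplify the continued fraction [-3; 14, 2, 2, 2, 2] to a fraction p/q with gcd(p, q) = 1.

-1225/418

a_0 = -3: -3/1
a_1 = 14: -41/14
a_2 = 2: -85/29
a_3 = 2: -211/72
a_4 = 2: -507/173
a_5 = 2: -1225/418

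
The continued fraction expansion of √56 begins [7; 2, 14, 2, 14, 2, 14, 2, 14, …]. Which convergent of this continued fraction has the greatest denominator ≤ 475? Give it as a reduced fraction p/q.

449/60

List convergents until the denominator exceeds the bound:
a_0 = 7: 7/1  (≤ bound)
a_1 = 2: 15/2  (≤ bound)
a_2 = 14: 217/29  (≤ bound)
a_3 = 2: 449/60  (≤ bound)
a_4 = 14: 6503/869  (> 475, stop)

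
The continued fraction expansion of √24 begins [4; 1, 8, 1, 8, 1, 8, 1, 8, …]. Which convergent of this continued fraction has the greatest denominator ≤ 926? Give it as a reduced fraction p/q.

List convergents until the denominator exceeds the bound:
a_0 = 4: 4/1  (≤ bound)
a_1 = 1: 5/1  (≤ bound)
a_2 = 8: 44/9  (≤ bound)
a_3 = 1: 49/10  (≤ bound)
a_4 = 8: 436/89  (≤ bound)
a_5 = 1: 485/99  (≤ bound)
a_6 = 8: 4316/881  (≤ bound)
a_7 = 1: 4801/980  (> 926, stop)

4316/881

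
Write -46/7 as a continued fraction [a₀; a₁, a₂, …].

-46 ÷ 7 → quotient -7, remainder 3
7 ÷ 3 → quotient 2, remainder 1
3 ÷ 1 → quotient 3, remainder 0

[-7; 2, 3]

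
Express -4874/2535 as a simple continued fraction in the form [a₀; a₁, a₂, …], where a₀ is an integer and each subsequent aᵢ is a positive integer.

[-2; 12, 1, 14, 13]

-4874 ÷ 2535 → quotient -2, remainder 196
2535 ÷ 196 → quotient 12, remainder 183
196 ÷ 183 → quotient 1, remainder 13
183 ÷ 13 → quotient 14, remainder 1
13 ÷ 1 → quotient 13, remainder 0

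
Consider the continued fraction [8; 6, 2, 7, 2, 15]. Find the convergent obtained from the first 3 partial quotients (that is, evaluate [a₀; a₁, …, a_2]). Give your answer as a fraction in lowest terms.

106/13

Starting at the tail and folding back:
Start with 2.
6 + 1/(2/1) = 6 + 1/2 = 13/2
8 + 1/(13/2) = 8 + 2/13 = 106/13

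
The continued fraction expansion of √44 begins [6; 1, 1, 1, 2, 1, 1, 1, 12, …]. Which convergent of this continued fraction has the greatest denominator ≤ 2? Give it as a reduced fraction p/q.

13/2

a_0 = 6: 6/1  (≤ bound)
a_1 = 1: 7/1  (≤ bound)
a_2 = 1: 13/2  (≤ bound)
a_3 = 1: 20/3  (> 2, stop)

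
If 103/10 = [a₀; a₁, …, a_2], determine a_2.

3

Repeatedly divide and take the remainder:
103 ÷ 10 → quotient 10, remainder 3
10 ÷ 3 → quotient 3, remainder 1
3 ÷ 1 → quotient 3, remainder 0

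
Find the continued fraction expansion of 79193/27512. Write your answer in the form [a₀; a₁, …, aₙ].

79193 ÷ 27512 → quotient 2, remainder 24169
27512 ÷ 24169 → quotient 1, remainder 3343
24169 ÷ 3343 → quotient 7, remainder 768
3343 ÷ 768 → quotient 4, remainder 271
768 ÷ 271 → quotient 2, remainder 226
271 ÷ 226 → quotient 1, remainder 45
226 ÷ 45 → quotient 5, remainder 1
45 ÷ 1 → quotient 45, remainder 0

[2; 1, 7, 4, 2, 1, 5, 45]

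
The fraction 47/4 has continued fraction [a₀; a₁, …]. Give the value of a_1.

⌊47/4⌋ = 11, remainder 3
⌊4/3⌋ = 1, remainder 1

1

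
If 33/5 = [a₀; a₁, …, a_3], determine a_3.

33 = 6·5 + 3, so a_0 = 6
5 = 1·3 + 2, so a_1 = 1
3 = 1·2 + 1, so a_2 = 1
2 = 2·1 + 0, so a_3 = 2

2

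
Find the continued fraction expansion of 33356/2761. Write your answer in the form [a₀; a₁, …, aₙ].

[12; 12, 3, 14, 1, 1, 2]

33356 ÷ 2761 → quotient 12, remainder 224
2761 ÷ 224 → quotient 12, remainder 73
224 ÷ 73 → quotient 3, remainder 5
73 ÷ 5 → quotient 14, remainder 3
5 ÷ 3 → quotient 1, remainder 2
3 ÷ 2 → quotient 1, remainder 1
2 ÷ 1 → quotient 2, remainder 0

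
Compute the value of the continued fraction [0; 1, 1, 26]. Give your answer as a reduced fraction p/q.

27/53

a_0 = 0: 0/1
a_1 = 1: 1/1
a_2 = 1: 1/2
a_3 = 26: 27/53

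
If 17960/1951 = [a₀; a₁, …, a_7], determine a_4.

2

Repeatedly divide and take the remainder:
⌊17960/1951⌋ = 9, remainder 401
⌊1951/401⌋ = 4, remainder 347
⌊401/347⌋ = 1, remainder 54
⌊347/54⌋ = 6, remainder 23
⌊54/23⌋ = 2, remainder 8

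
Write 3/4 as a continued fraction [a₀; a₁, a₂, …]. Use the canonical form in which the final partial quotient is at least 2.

3 ÷ 4 → quotient 0, remainder 3
4 ÷ 3 → quotient 1, remainder 1
3 ÷ 1 → quotient 3, remainder 0

[0; 1, 3]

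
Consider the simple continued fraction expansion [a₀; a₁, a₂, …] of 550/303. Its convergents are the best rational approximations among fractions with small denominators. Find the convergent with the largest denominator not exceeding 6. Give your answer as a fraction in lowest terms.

a_0 = 1: 1/1  (≤ bound)
a_1 = 1: 2/1  (≤ bound)
a_2 = 4: 9/5  (≤ bound)
a_3 = 2: 20/11  (> 6, stop)

9/5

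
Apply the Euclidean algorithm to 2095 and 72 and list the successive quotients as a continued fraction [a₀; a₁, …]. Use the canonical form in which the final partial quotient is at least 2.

[29; 10, 3, 2]

⌊2095/72⌋ = 29, remainder 7
⌊72/7⌋ = 10, remainder 2
⌊7/2⌋ = 3, remainder 1
⌊2/1⌋ = 2, remainder 0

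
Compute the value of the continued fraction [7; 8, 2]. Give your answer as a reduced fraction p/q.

121/17

a_0 = 7: 7/1
a_1 = 8: 57/8
a_2 = 2: 121/17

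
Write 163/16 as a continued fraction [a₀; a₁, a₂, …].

163 ÷ 16 → quotient 10, remainder 3
16 ÷ 3 → quotient 5, remainder 1
3 ÷ 1 → quotient 3, remainder 0

[10; 5, 3]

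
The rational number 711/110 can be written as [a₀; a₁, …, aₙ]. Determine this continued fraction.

[6; 2, 6, 2, 1, 2]

711 ÷ 110 → quotient 6, remainder 51
110 ÷ 51 → quotient 2, remainder 8
51 ÷ 8 → quotient 6, remainder 3
8 ÷ 3 → quotient 2, remainder 2
3 ÷ 2 → quotient 1, remainder 1
2 ÷ 1 → quotient 2, remainder 0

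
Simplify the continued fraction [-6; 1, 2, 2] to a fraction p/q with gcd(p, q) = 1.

-37/7

Use the convergent recurrence hₖ = aₖ·hₖ₋₁ + hₖ₋₂ (and likewise for the denominators kₖ):
a_0 = -6: -6/1
a_1 = 1: -5/1
a_2 = 2: -16/3
a_3 = 2: -37/7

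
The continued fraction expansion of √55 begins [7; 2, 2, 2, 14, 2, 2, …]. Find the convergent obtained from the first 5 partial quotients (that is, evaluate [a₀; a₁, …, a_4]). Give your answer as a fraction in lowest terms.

1283/173

Work from the innermost term outward:
Start with 14.
2 + 1/(14/1) = 2 + 1/14 = 29/14
2 + 1/(29/14) = 2 + 14/29 = 72/29
2 + 1/(72/29) = 2 + 29/72 = 173/72
7 + 1/(173/72) = 7 + 72/173 = 1283/173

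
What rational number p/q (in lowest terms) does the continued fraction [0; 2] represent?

a_0 = 0: 0/1
a_1 = 2: 1/2

1/2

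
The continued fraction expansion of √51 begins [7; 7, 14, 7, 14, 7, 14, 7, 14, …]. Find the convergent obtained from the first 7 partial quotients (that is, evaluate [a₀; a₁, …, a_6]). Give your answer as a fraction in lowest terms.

Starting at the tail and folding back:
Start with 14.
7 + 1/(14/1) = 7 + 1/14 = 99/14
14 + 1/(99/14) = 14 + 14/99 = 1400/99
7 + 1/(1400/99) = 7 + 99/1400 = 9899/1400
14 + 1/(9899/1400) = 14 + 1400/9899 = 139986/9899
7 + 1/(139986/9899) = 7 + 9899/139986 = 989801/139986
7 + 1/(989801/139986) = 7 + 139986/989801 = 7068593/989801

7068593/989801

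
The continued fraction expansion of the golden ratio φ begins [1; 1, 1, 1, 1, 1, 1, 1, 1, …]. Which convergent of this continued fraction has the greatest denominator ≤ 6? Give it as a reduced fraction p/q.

List convergents until the denominator exceeds the bound:
a_0 = 1: 1/1  (≤ bound)
a_1 = 1: 2/1  (≤ bound)
a_2 = 1: 3/2  (≤ bound)
a_3 = 1: 5/3  (≤ bound)
a_4 = 1: 8/5  (≤ bound)
a_5 = 1: 13/8  (> 6, stop)

8/5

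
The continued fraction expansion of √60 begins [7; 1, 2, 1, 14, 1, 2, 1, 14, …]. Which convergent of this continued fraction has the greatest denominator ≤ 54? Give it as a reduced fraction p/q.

31/4

List convergents until the denominator exceeds the bound:
a_0 = 7: 7/1  (≤ bound)
a_1 = 1: 8/1  (≤ bound)
a_2 = 2: 23/3  (≤ bound)
a_3 = 1: 31/4  (≤ bound)
a_4 = 14: 457/59  (> 54, stop)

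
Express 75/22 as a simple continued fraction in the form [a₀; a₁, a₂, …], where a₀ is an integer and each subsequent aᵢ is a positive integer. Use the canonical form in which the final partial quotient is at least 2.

[3; 2, 2, 4]

Run the Euclidean algorithm, recording each quotient:
75 ÷ 22 → quotient 3, remainder 9
22 ÷ 9 → quotient 2, remainder 4
9 ÷ 4 → quotient 2, remainder 1
4 ÷ 1 → quotient 4, remainder 0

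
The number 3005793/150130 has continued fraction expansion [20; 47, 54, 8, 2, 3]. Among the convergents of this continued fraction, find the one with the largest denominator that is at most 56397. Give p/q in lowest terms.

a_0 = 20: 20/1  (≤ bound)
a_1 = 47: 941/47  (≤ bound)
a_2 = 54: 50834/2539  (≤ bound)
a_3 = 8: 407613/20359  (≤ bound)
a_4 = 2: 866060/43257  (≤ bound)
a_5 = 3: 3005793/150130  (> 56397, stop)

866060/43257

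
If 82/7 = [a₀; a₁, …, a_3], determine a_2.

2

Run the Euclidean algorithm, recording each quotient:
⌊82/7⌋ = 11, remainder 5
⌊7/5⌋ = 1, remainder 2
⌊5/2⌋ = 2, remainder 1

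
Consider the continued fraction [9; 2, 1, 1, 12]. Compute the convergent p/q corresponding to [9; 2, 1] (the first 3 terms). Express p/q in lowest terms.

28/3

a_0 = 9: 9/1
a_1 = 2: 19/2
a_2 = 1: 28/3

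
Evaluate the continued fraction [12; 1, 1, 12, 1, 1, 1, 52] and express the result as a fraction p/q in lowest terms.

Collapse the nested fraction from the inside out:
Start with 52.
1 + 1/(52/1) = 1 + 1/52 = 53/52
1 + 1/(53/52) = 1 + 52/53 = 105/53
1 + 1/(105/53) = 1 + 53/105 = 158/105
12 + 1/(158/105) = 12 + 105/158 = 2001/158
1 + 1/(2001/158) = 1 + 158/2001 = 2159/2001
1 + 1/(2159/2001) = 1 + 2001/2159 = 4160/2159
12 + 1/(4160/2159) = 12 + 2159/4160 = 52079/4160

52079/4160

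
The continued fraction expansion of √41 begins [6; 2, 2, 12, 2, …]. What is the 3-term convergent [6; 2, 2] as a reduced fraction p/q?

32/5

Start with 2.
2 + 1/(2/1) = 2 + 1/2 = 5/2
6 + 1/(5/2) = 6 + 2/5 = 32/5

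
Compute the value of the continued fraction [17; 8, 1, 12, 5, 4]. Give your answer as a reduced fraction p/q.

42301/2472

a_0 = 17: 17/1
a_1 = 8: 137/8
a_2 = 1: 154/9
a_3 = 12: 1985/116
a_4 = 5: 10079/589
a_5 = 4: 42301/2472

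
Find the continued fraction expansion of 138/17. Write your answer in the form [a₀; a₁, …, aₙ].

[8; 8, 2]

138 = 8·17 + 2, so a_0 = 8
17 = 8·2 + 1, so a_1 = 8
2 = 2·1 + 0, so a_2 = 2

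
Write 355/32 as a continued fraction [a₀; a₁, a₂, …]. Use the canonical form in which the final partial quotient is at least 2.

Apply division with remainder until the remainder is 0:
355 = 11·32 + 3, so a_0 = 11
32 = 10·3 + 2, so a_1 = 10
3 = 1·2 + 1, so a_2 = 1
2 = 2·1 + 0, so a_3 = 2

[11; 10, 1, 2]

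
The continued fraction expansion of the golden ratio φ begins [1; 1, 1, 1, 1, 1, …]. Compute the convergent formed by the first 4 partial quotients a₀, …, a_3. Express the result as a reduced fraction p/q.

Collapse the nested fraction from the inside out:
Start with 1.
1 + 1/(1/1) = 1 + 1/1 = 2/1
1 + 1/(2/1) = 1 + 1/2 = 3/2
1 + 1/(3/2) = 1 + 2/3 = 5/3

5/3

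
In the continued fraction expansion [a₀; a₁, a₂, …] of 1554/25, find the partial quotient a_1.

Apply division with remainder until the remainder is 0:
⌊1554/25⌋ = 62, remainder 4
⌊25/4⌋ = 6, remainder 1

6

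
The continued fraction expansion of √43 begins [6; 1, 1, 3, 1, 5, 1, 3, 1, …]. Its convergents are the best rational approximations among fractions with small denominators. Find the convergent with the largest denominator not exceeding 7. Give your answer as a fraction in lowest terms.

46/7

List convergents until the denominator exceeds the bound:
a_0 = 6: 6/1  (≤ bound)
a_1 = 1: 7/1  (≤ bound)
a_2 = 1: 13/2  (≤ bound)
a_3 = 3: 46/7  (≤ bound)
a_4 = 1: 59/9  (> 7, stop)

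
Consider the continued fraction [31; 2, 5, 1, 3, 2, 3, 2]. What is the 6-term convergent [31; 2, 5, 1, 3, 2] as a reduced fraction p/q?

3555/113

Start with 2.
3 + 1/(2/1) = 3 + 1/2 = 7/2
1 + 1/(7/2) = 1 + 2/7 = 9/7
5 + 1/(9/7) = 5 + 7/9 = 52/9
2 + 1/(52/9) = 2 + 9/52 = 113/52
31 + 1/(113/52) = 31 + 52/113 = 3555/113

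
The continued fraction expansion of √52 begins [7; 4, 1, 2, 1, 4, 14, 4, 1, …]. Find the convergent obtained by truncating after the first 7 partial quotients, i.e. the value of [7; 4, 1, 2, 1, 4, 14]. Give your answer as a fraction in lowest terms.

9223/1279

Start with 14.
4 + 1/(14/1) = 4 + 1/14 = 57/14
1 + 1/(57/14) = 1 + 14/57 = 71/57
2 + 1/(71/57) = 2 + 57/71 = 199/71
1 + 1/(199/71) = 1 + 71/199 = 270/199
4 + 1/(270/199) = 4 + 199/270 = 1279/270
7 + 1/(1279/270) = 7 + 270/1279 = 9223/1279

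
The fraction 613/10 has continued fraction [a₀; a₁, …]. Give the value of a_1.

3

⌊613/10⌋ = 61, remainder 3
⌊10/3⌋ = 3, remainder 1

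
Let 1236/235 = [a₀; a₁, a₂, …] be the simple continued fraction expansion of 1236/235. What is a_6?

Apply division with remainder until the remainder is 0:
⌊1236/235⌋ = 5, remainder 61
⌊235/61⌋ = 3, remainder 52
⌊61/52⌋ = 1, remainder 9
⌊52/9⌋ = 5, remainder 7
⌊9/7⌋ = 1, remainder 2
⌊7/2⌋ = 3, remainder 1
⌊2/1⌋ = 2, remainder 0

2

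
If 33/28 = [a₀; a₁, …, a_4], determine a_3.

Run the Euclidean algorithm, recording each quotient:
⌊33/28⌋ = 1, remainder 5
⌊28/5⌋ = 5, remainder 3
⌊5/3⌋ = 1, remainder 2
⌊3/2⌋ = 1, remainder 1

1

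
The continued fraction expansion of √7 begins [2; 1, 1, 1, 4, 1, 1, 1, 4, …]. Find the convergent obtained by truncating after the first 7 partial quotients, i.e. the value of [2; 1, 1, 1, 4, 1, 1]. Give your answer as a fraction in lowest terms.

82/31

a_0 = 2: 2/1
a_1 = 1: 3/1
a_2 = 1: 5/2
a_3 = 1: 8/3
a_4 = 4: 37/14
a_5 = 1: 45/17
a_6 = 1: 82/31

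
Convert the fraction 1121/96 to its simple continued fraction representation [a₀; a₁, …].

Apply division with remainder until the remainder is 0:
⌊1121/96⌋ = 11, remainder 65
⌊96/65⌋ = 1, remainder 31
⌊65/31⌋ = 2, remainder 3
⌊31/3⌋ = 10, remainder 1
⌊3/1⌋ = 3, remainder 0

[11; 1, 2, 10, 3]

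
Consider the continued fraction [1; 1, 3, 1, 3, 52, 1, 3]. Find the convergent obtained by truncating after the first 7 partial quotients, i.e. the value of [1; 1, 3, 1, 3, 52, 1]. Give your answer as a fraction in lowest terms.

Build up convergents one term at a time:
a_0 = 1: 1/1
a_1 = 1: 2/1
a_2 = 3: 7/4
a_3 = 1: 9/5
a_4 = 3: 34/19
a_5 = 52: 1777/993
a_6 = 1: 1811/1012

1811/1012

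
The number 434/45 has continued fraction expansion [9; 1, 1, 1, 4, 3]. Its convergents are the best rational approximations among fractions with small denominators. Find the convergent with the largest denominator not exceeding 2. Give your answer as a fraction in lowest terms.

19/2

a_0 = 9: 9/1  (≤ bound)
a_1 = 1: 10/1  (≤ bound)
a_2 = 1: 19/2  (≤ bound)
a_3 = 1: 29/3  (> 2, stop)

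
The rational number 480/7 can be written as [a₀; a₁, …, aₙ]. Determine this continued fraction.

[68; 1, 1, 3]

Run the Euclidean algorithm, recording each quotient:
⌊480/7⌋ = 68, remainder 4
⌊7/4⌋ = 1, remainder 3
⌊4/3⌋ = 1, remainder 1
⌊3/1⌋ = 3, remainder 0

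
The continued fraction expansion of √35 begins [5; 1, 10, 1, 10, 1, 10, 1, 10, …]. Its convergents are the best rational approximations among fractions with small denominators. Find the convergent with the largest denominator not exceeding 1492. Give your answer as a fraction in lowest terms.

a_0 = 5: 5/1  (≤ bound)
a_1 = 1: 6/1  (≤ bound)
a_2 = 10: 65/11  (≤ bound)
a_3 = 1: 71/12  (≤ bound)
a_4 = 10: 775/131  (≤ bound)
a_5 = 1: 846/143  (≤ bound)
a_6 = 10: 9235/1561  (> 1492, stop)

846/143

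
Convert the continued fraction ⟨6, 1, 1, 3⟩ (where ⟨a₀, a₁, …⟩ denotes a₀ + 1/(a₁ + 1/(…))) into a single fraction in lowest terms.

46/7

Build up convergents one term at a time:
a_0 = 6: 6/1
a_1 = 1: 7/1
a_2 = 1: 13/2
a_3 = 3: 46/7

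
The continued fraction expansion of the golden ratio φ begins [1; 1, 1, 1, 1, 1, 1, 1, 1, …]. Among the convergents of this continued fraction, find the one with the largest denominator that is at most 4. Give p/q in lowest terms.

5/3

a_0 = 1: 1/1  (≤ bound)
a_1 = 1: 2/1  (≤ bound)
a_2 = 1: 3/2  (≤ bound)
a_3 = 1: 5/3  (≤ bound)
a_4 = 1: 8/5  (> 4, stop)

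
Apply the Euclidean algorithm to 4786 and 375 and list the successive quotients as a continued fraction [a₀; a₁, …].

[12; 1, 3, 4, 1, 2, 6]

4786 ÷ 375 → quotient 12, remainder 286
375 ÷ 286 → quotient 1, remainder 89
286 ÷ 89 → quotient 3, remainder 19
89 ÷ 19 → quotient 4, remainder 13
19 ÷ 13 → quotient 1, remainder 6
13 ÷ 6 → quotient 2, remainder 1
6 ÷ 1 → quotient 6, remainder 0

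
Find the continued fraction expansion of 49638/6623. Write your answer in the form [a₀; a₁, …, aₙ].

[7; 2, 47, 2, 34]

Repeatedly divide and take the remainder:
49638 ÷ 6623 → quotient 7, remainder 3277
6623 ÷ 3277 → quotient 2, remainder 69
3277 ÷ 69 → quotient 47, remainder 34
69 ÷ 34 → quotient 2, remainder 1
34 ÷ 1 → quotient 34, remainder 0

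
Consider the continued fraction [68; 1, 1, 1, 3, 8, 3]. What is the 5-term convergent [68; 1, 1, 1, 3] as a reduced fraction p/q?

755/11

a_0 = 68: 68/1
a_1 = 1: 69/1
a_2 = 1: 137/2
a_3 = 1: 206/3
a_4 = 3: 755/11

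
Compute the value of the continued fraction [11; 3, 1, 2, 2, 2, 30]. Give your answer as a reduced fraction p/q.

21593/1916

a_0 = 11: 11/1
a_1 = 3: 34/3
a_2 = 1: 45/4
a_3 = 2: 124/11
a_4 = 2: 293/26
a_5 = 2: 710/63
a_6 = 30: 21593/1916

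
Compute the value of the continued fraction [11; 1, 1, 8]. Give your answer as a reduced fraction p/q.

Starting at the tail and folding back:
Start with 8.
1 + 1/(8/1) = 1 + 1/8 = 9/8
1 + 1/(9/8) = 1 + 8/9 = 17/9
11 + 1/(17/9) = 11 + 9/17 = 196/17

196/17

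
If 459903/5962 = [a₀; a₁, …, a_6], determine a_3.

⌊459903/5962⌋ = 77, remainder 829
⌊5962/829⌋ = 7, remainder 159
⌊829/159⌋ = 5, remainder 34
⌊159/34⌋ = 4, remainder 23

4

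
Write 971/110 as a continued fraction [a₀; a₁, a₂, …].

Run the Euclidean algorithm, recording each quotient:
971 ÷ 110 → quotient 8, remainder 91
110 ÷ 91 → quotient 1, remainder 19
91 ÷ 19 → quotient 4, remainder 15
19 ÷ 15 → quotient 1, remainder 4
15 ÷ 4 → quotient 3, remainder 3
4 ÷ 3 → quotient 1, remainder 1
3 ÷ 1 → quotient 3, remainder 0

[8; 1, 4, 1, 3, 1, 3]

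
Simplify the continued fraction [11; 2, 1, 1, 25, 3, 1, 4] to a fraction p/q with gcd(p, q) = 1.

Compute successive convergents:
a_0 = 11: 11/1
a_1 = 2: 23/2
a_2 = 1: 34/3
a_3 = 1: 57/5
a_4 = 25: 1459/128
a_5 = 3: 4434/389
a_6 = 1: 5893/517
a_7 = 4: 28006/2457

28006/2457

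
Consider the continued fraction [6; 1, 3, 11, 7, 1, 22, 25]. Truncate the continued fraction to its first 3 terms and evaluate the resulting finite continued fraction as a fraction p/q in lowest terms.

27/4

a_0 = 6: 6/1
a_1 = 1: 7/1
a_2 = 3: 27/4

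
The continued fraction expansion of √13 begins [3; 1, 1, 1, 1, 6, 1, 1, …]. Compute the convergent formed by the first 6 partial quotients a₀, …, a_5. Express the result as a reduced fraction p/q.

Start with 6.
1 + 1/(6/1) = 1 + 1/6 = 7/6
1 + 1/(7/6) = 1 + 6/7 = 13/7
1 + 1/(13/7) = 1 + 7/13 = 20/13
1 + 1/(20/13) = 1 + 13/20 = 33/20
3 + 1/(33/20) = 3 + 20/33 = 119/33

119/33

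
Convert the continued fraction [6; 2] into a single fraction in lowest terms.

13/2

Start with 2.
6 + 1/(2/1) = 6 + 1/2 = 13/2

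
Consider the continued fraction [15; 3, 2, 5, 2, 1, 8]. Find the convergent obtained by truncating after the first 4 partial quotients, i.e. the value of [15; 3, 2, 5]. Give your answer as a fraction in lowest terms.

581/38

a_0 = 15: 15/1
a_1 = 3: 46/3
a_2 = 2: 107/7
a_3 = 5: 581/38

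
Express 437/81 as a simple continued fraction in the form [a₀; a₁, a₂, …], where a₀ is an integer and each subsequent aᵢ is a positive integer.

[5; 2, 1, 1, 7, 2]

Apply division with remainder until the remainder is 0:
⌊437/81⌋ = 5, remainder 32
⌊81/32⌋ = 2, remainder 17
⌊32/17⌋ = 1, remainder 15
⌊17/15⌋ = 1, remainder 2
⌊15/2⌋ = 7, remainder 1
⌊2/1⌋ = 2, remainder 0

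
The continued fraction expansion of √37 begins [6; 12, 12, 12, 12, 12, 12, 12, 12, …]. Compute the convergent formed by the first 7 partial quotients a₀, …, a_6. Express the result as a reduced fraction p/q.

a_0 = 6: 6/1
a_1 = 12: 73/12
a_2 = 12: 882/145
a_3 = 12: 10657/1752
a_4 = 12: 128766/21169
a_5 = 12: 1555849/255780
a_6 = 12: 18798954/3090529

18798954/3090529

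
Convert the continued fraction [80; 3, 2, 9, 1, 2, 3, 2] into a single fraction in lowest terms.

Build up convergents one term at a time:
a_0 = 80: 80/1
a_1 = 3: 241/3
a_2 = 2: 562/7
a_3 = 9: 5299/66
a_4 = 1: 5861/73
a_5 = 2: 17021/212
a_6 = 3: 56924/709
a_7 = 2: 130869/1630

130869/1630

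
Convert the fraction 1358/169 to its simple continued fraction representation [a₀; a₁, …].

⌊1358/169⌋ = 8, remainder 6
⌊169/6⌋ = 28, remainder 1
⌊6/1⌋ = 6, remainder 0

[8; 28, 6]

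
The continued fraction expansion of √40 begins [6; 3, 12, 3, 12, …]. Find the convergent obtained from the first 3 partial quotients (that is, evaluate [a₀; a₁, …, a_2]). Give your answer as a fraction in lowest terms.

234/37

Compute successive convergents:
a_0 = 6: 6/1
a_1 = 3: 19/3
a_2 = 12: 234/37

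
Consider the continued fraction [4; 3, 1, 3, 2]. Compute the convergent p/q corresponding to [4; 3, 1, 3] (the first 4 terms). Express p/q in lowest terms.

64/15

Compute successive convergents:
a_0 = 4: 4/1
a_1 = 3: 13/3
a_2 = 1: 17/4
a_3 = 3: 64/15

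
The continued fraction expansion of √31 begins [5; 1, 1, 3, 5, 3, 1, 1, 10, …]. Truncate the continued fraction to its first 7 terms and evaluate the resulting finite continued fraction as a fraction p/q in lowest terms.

Start with 1.
3 + 1/(1/1) = 3 + 1/1 = 4/1
5 + 1/(4/1) = 5 + 1/4 = 21/4
3 + 1/(21/4) = 3 + 4/21 = 67/21
1 + 1/(67/21) = 1 + 21/67 = 88/67
1 + 1/(88/67) = 1 + 67/88 = 155/88
5 + 1/(155/88) = 5 + 88/155 = 863/155

863/155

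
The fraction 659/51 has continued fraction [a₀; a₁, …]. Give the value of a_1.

1

659 = 12·51 + 47, so a_0 = 12
51 = 1·47 + 4, so a_1 = 1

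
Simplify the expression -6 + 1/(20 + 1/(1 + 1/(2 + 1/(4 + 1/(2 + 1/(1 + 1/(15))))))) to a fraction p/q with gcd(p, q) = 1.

Start with 15.
1 + 1/(15/1) = 1 + 1/15 = 16/15
2 + 1/(16/15) = 2 + 15/16 = 47/16
4 + 1/(47/16) = 4 + 16/47 = 204/47
2 + 1/(204/47) = 2 + 47/204 = 455/204
1 + 1/(455/204) = 1 + 204/455 = 659/455
20 + 1/(659/455) = 20 + 455/659 = 13635/659
-6 + 1/(13635/659) = -6 + 659/13635 = -81151/13635

-81151/13635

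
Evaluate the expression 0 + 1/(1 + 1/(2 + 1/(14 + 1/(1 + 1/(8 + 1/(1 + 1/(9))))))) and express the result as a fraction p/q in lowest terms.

3049/4524

Use the convergent recurrence hₖ = aₖ·hₖ₋₁ + hₖ₋₂ (and likewise for the denominators kₖ):
a_0 = 0: 0/1
a_1 = 1: 1/1
a_2 = 2: 2/3
a_3 = 14: 29/43
a_4 = 1: 31/46
a_5 = 8: 277/411
a_6 = 1: 308/457
a_7 = 9: 3049/4524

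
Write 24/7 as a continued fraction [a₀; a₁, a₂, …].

[3; 2, 3]

24 = 3·7 + 3, so a_0 = 3
7 = 2·3 + 1, so a_1 = 2
3 = 3·1 + 0, so a_2 = 3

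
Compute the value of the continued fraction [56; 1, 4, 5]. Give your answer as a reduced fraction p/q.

Use the convergent recurrence hₖ = aₖ·hₖ₋₁ + hₖ₋₂ (and likewise for the denominators kₖ):
a_0 = 56: 56/1
a_1 = 1: 57/1
a_2 = 4: 284/5
a_3 = 5: 1477/26

1477/26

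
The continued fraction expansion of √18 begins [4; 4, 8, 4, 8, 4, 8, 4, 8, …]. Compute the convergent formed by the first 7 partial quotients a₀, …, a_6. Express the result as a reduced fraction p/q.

Use the convergent recurrence hₖ = aₖ·hₖ₋₁ + hₖ₋₂ (and likewise for the denominators kₖ):
a_0 = 4: 4/1
a_1 = 4: 17/4
a_2 = 8: 140/33
a_3 = 4: 577/136
a_4 = 8: 4756/1121
a_5 = 4: 19601/4620
a_6 = 8: 161564/38081

161564/38081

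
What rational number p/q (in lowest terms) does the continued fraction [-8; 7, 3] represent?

Compute successive convergents:
a_0 = -8: -8/1
a_1 = 7: -55/7
a_2 = 3: -173/22

-173/22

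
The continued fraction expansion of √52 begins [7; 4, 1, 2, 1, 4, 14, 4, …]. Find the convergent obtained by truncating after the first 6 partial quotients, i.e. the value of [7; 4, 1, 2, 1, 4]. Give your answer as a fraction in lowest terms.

a_0 = 7: 7/1
a_1 = 4: 29/4
a_2 = 1: 36/5
a_3 = 2: 101/14
a_4 = 1: 137/19
a_5 = 4: 649/90

649/90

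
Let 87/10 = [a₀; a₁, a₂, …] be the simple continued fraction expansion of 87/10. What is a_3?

3

Apply division with remainder until the remainder is 0:
⌊87/10⌋ = 8, remainder 7
⌊10/7⌋ = 1, remainder 3
⌊7/3⌋ = 2, remainder 1
⌊3/1⌋ = 3, remainder 0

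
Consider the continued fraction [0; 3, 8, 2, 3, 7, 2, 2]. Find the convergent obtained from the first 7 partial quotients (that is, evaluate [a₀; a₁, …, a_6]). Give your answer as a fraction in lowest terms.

919/2866

Starting at the tail and folding back:
Start with 2.
7 + 1/(2/1) = 7 + 1/2 = 15/2
3 + 1/(15/2) = 3 + 2/15 = 47/15
2 + 1/(47/15) = 2 + 15/47 = 109/47
8 + 1/(109/47) = 8 + 47/109 = 919/109
3 + 1/(919/109) = 3 + 109/919 = 2866/919
0 + 1/(2866/919) = 0 + 919/2866 = 919/2866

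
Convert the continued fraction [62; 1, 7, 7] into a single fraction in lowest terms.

3584/57

Starting at the tail and folding back:
Start with 7.
7 + 1/(7/1) = 7 + 1/7 = 50/7
1 + 1/(50/7) = 1 + 7/50 = 57/50
62 + 1/(57/50) = 62 + 50/57 = 3584/57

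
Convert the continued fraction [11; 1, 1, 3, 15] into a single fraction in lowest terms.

1238/107

Compute successive convergents:
a_0 = 11: 11/1
a_1 = 1: 12/1
a_2 = 1: 23/2
a_3 = 3: 81/7
a_4 = 15: 1238/107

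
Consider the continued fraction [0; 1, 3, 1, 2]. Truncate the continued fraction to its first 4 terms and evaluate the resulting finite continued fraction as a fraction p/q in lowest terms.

Start with 1.
3 + 1/(1/1) = 3 + 1/1 = 4/1
1 + 1/(4/1) = 1 + 1/4 = 5/4
0 + 1/(5/4) = 0 + 4/5 = 4/5

4/5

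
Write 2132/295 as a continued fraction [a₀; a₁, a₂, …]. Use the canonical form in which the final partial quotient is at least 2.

2132 = 7·295 + 67, so a_0 = 7
295 = 4·67 + 27, so a_1 = 4
67 = 2·27 + 13, so a_2 = 2
27 = 2·13 + 1, so a_3 = 2
13 = 13·1 + 0, so a_4 = 13

[7; 4, 2, 2, 13]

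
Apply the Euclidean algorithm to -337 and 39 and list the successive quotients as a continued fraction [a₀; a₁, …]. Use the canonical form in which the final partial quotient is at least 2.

-337 ÷ 39 → quotient -9, remainder 14
39 ÷ 14 → quotient 2, remainder 11
14 ÷ 11 → quotient 1, remainder 3
11 ÷ 3 → quotient 3, remainder 2
3 ÷ 2 → quotient 1, remainder 1
2 ÷ 1 → quotient 2, remainder 0

[-9; 2, 1, 3, 1, 2]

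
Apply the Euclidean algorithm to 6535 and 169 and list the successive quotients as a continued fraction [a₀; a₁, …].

Repeatedly divide and take the remainder:
6535 ÷ 169 → quotient 38, remainder 113
169 ÷ 113 → quotient 1, remainder 56
113 ÷ 56 → quotient 2, remainder 1
56 ÷ 1 → quotient 56, remainder 0

[38; 1, 2, 56]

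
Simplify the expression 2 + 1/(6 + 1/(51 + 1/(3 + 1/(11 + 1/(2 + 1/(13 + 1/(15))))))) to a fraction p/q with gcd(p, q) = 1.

9654039/4456820

Build up convergents one term at a time:
a_0 = 2: 2/1
a_1 = 6: 13/6
a_2 = 51: 665/307
a_3 = 3: 2008/927
a_4 = 11: 22753/10504
a_5 = 2: 47514/21935
a_6 = 13: 640435/295659
a_7 = 15: 9654039/4456820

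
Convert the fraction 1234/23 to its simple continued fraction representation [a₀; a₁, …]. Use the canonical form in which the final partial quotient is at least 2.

⌊1234/23⌋ = 53, remainder 15
⌊23/15⌋ = 1, remainder 8
⌊15/8⌋ = 1, remainder 7
⌊8/7⌋ = 1, remainder 1
⌊7/1⌋ = 7, remainder 0

[53; 1, 1, 1, 7]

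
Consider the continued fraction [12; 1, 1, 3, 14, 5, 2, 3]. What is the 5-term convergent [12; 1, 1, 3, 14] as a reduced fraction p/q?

Build up convergents one term at a time:
a_0 = 12: 12/1
a_1 = 1: 13/1
a_2 = 1: 25/2
a_3 = 3: 88/7
a_4 = 14: 1257/100

1257/100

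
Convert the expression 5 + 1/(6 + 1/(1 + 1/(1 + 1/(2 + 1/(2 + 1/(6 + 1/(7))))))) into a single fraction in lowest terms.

18691/3628

Starting at the tail and folding back:
Start with 7.
6 + 1/(7/1) = 6 + 1/7 = 43/7
2 + 1/(43/7) = 2 + 7/43 = 93/43
2 + 1/(93/43) = 2 + 43/93 = 229/93
1 + 1/(229/93) = 1 + 93/229 = 322/229
1 + 1/(322/229) = 1 + 229/322 = 551/322
6 + 1/(551/322) = 6 + 322/551 = 3628/551
5 + 1/(3628/551) = 5 + 551/3628 = 18691/3628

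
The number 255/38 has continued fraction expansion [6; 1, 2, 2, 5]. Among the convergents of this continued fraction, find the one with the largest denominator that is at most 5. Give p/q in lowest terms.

a_0 = 6: 6/1  (≤ bound)
a_1 = 1: 7/1  (≤ bound)
a_2 = 2: 20/3  (≤ bound)
a_3 = 2: 47/7  (> 5, stop)

20/3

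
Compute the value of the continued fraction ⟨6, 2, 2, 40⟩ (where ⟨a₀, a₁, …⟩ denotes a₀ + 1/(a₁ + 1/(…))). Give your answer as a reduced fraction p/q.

1293/202

Use the convergent recurrence hₖ = aₖ·hₖ₋₁ + hₖ₋₂ (and likewise for the denominators kₖ):
a_0 = 6: 6/1
a_1 = 2: 13/2
a_2 = 2: 32/5
a_3 = 40: 1293/202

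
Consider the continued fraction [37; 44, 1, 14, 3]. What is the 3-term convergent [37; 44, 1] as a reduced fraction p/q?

Work from the innermost term outward:
Start with 1.
44 + 1/(1/1) = 44 + 1/1 = 45/1
37 + 1/(45/1) = 37 + 1/45 = 1666/45

1666/45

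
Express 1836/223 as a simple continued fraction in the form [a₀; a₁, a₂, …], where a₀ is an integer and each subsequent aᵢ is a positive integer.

[8; 4, 3, 2, 7]

⌊1836/223⌋ = 8, remainder 52
⌊223/52⌋ = 4, remainder 15
⌊52/15⌋ = 3, remainder 7
⌊15/7⌋ = 2, remainder 1
⌊7/1⌋ = 7, remainder 0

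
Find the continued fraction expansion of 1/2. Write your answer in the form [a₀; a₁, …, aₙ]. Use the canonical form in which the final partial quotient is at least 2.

1 = 0·2 + 1, so a_0 = 0
2 = 2·1 + 0, so a_1 = 2

[0; 2]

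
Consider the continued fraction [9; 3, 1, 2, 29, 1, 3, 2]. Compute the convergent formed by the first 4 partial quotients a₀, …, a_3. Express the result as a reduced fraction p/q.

102/11

Work from the innermost term outward:
Start with 2.
1 + 1/(2/1) = 1 + 1/2 = 3/2
3 + 1/(3/2) = 3 + 2/3 = 11/3
9 + 1/(11/3) = 9 + 3/11 = 102/11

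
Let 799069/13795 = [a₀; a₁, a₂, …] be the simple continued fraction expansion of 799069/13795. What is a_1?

Apply division with remainder until the remainder is 0:
799069 ÷ 13795 → quotient 57, remainder 12754
13795 ÷ 12754 → quotient 1, remainder 1041

1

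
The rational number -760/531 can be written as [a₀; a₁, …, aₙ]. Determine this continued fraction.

-760 = -2·531 + 302, so a_0 = -2
531 = 1·302 + 229, so a_1 = 1
302 = 1·229 + 73, so a_2 = 1
229 = 3·73 + 10, so a_3 = 3
73 = 7·10 + 3, so a_4 = 7
10 = 3·3 + 1, so a_5 = 3
3 = 3·1 + 0, so a_6 = 3

[-2; 1, 1, 3, 7, 3, 3]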